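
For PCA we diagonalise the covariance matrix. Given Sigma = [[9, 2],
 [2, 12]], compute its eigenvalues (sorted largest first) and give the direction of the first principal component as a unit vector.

Step 1 — characteristic polynomial of 2×2 Sigma:
  det(Sigma - λI) = λ² - trace · λ + det = 0.
  trace = 9 + 12 = 21, det = 9·12 - (2)² = 104.
Step 2 — discriminant:
  Δ = trace² - 4·det = 441 - 416 = 25.
Step 3 — eigenvalues:
  λ = (trace ± √Δ)/2 = (21 ± 5)/2,
  λ_1 = 13,  λ_2 = 8.

Step 4 — unit eigenvector for λ_1: solve (Sigma - λ_1 I)v = 0. First row:
  (9 - 13)·v_x + (2)·v_y = 0, i.e. (-4)·v_x + (2)·v_y = 0,
  so v ∝ (b, λ_1 - a) = (2, 4) = u.
  ||u|| = √((2)² + (4)²) = √(20) ≈ 4.4721,
  v_1 = u/||u|| ≈ (0.4472, 0.8944) (||v_1|| = 1).

λ_1 = 13,  λ_2 = 8;  v_1 ≈ (0.4472, 0.8944)


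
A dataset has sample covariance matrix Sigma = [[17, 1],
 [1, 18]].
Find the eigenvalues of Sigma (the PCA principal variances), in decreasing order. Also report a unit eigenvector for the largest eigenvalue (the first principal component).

Step 1 — characteristic polynomial of 2×2 Sigma:
  det(Sigma - λI) = λ² - trace · λ + det = 0.
  trace = 17 + 18 = 35, det = 17·18 - (1)² = 305.
Step 2 — discriminant:
  Δ = trace² - 4·det = 1225 - 1220 = 5.
Step 3 — eigenvalues:
  λ = (trace ± √Δ)/2 = (35 ± 2.2361)/2,
  λ_1 = 18.618,  λ_2 = 16.382.

Step 4 — unit eigenvector for λ_1: solve (Sigma - λ_1 I)v = 0. First row:
  (17 - 18.618)·v_x + (1)·v_y = 0, i.e. (-1.618)·v_x + (1)·v_y = 0,
  so v ∝ (b, λ_1 - a) = (1, 1.618) = u.
  ||u|| = √((1)² + (1.618)²) = √(3.618) ≈ 1.9021,
  v_1 = u/||u|| ≈ (0.5257, 0.8507) (||v_1|| = 1).

λ_1 = 18.618,  λ_2 = 16.382;  v_1 ≈ (0.5257, 0.8507)


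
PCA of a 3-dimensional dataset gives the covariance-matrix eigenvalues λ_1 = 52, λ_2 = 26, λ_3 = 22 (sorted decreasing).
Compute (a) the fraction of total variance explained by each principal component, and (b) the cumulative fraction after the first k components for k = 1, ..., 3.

Step 1 — total variance = trace(Sigma) = Σ λ_i = 52 + 26 + 22 = 100.

Step 2 — fraction explained by component i = λ_i / Σ λ:
  PC1: 52/100 = 0.52
  PC2: 26/100 = 0.26
  PC3: 22/100 = 0.22

Step 3 — cumulative fraction after k components = (λ_1 + ... + λ_k) / Σ λ:
  k = 1: 52/100 = 0.52
  k = 2: (52 + 26)/100 = 78/100 = 0.78
  k = 3: (52 + 26 + 22)/100 = 100/100 = 1

Summary (fraction, with percent):

explained: PC1 0.52 (52%), PC2 0.26 (26%), PC3 0.22 (22%);  cumulative: 0.52, 0.78, 1


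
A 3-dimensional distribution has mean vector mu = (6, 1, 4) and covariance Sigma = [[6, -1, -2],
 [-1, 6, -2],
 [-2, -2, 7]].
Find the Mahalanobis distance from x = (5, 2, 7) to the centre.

Step 1 — centre the observation: (x - mu) = (-1, 1, 3).

Step 2 — invert Sigma (cofactor / det for 3×3, or solve directly):
  Sigma^{-1} = [[0.2011, 0.0582, 0.0741],
 [0.0582, 0.2011, 0.0741],
 [0.0741, 0.0741, 0.1852]].

Step 3 — form the quadratic (x - mu)^T · Sigma^{-1} · (x - mu):
  Sigma^{-1} · (x - mu) = (0.0794, 0.3651, 0.5556).
  (x - mu)^T · [Sigma^{-1} · (x - mu)] = (-1)·(0.0794) + (1)·(0.3651) + (3)·(0.5556) = 1.9524.

Step 4 — take square root: d = √(1.9524) ≈ 1.3973.

d(x, mu) = √(1.9524) ≈ 1.3973


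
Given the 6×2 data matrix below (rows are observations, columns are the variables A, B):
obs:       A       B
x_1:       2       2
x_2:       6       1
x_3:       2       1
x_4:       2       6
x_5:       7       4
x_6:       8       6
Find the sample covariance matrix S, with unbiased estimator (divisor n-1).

Step 1 — column means:
  mean(A) = (2 + 6 + 2 + 2 + 7 + 8) / 6 = 27/6 = 4.5
  mean(B) = (2 + 1 + 1 + 6 + 4 + 6) / 6 = 20/6 = 3.3333

Step 2 — sample covariance S[i,j] = (1/(n-1)) · Σ_k (x_{k,i} - mean_i) · (x_{k,j} - mean_j), with n-1 = 5.
  S[A,A] = ((-2.5)·(-2.5) + (1.5)·(1.5) + (-2.5)·(-2.5) + (-2.5)·(-2.5) + (2.5)·(2.5) + (3.5)·(3.5)) / 5 = 39.5/5 = 7.9
  S[A,B] = ((-2.5)·(-1.3333) + (1.5)·(-2.3333) + (-2.5)·(-2.3333) + (-2.5)·(2.6667) + (2.5)·(0.6667) + (3.5)·(2.6667)) / 5 = 10/5 = 2
  S[B,B] = ((-1.3333)·(-1.3333) + (-2.3333)·(-2.3333) + (-2.3333)·(-2.3333) + (2.6667)·(2.6667) + (0.6667)·(0.6667) + (2.6667)·(2.6667)) / 5 = 27.3333/5 = 5.4667

S is symmetric (S[j,i] = S[i,j]). Assembling:

S = [[7.9, 2],
 [2, 5.4667]]


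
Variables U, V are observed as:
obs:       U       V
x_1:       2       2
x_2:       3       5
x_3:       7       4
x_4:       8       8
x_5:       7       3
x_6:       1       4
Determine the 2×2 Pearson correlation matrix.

Step 1 — column means:
  mean(U) = (2 + 3 + 7 + 8 + 7 + 1) / 6 = 28/6 = 4.6667
  mean(V) = (2 + 5 + 4 + 8 + 3 + 4) / 6 = 26/6 = 4.3333

Step 2 — sample variances and covariances s[i,j] = (1/(n-1)) · Σ_k (x_{k,i} - mean_i) · (x_{k,j} - mean_j), with n-1 = 5:
  s[U,U] = ((-2.6667)·(-2.6667) + (-1.6667)·(-1.6667) + (2.3333)·(2.3333) + (3.3333)·(3.3333) + (2.3333)·(2.3333) + (-3.6667)·(-3.6667)) / 5 = 45.3333/5 = 9.0667
  s[U,V] = ((-2.6667)·(-2.3333) + (-1.6667)·(0.6667) + (2.3333)·(-0.3333) + (3.3333)·(3.6667) + (2.3333)·(-1.3333) + (-3.6667)·(-0.3333)) / 5 = 14.6667/5 = 2.9333
  s[V,V] = ((-2.3333)·(-2.3333) + (0.6667)·(0.6667) + (-0.3333)·(-0.3333) + (3.6667)·(3.6667) + (-1.3333)·(-1.3333) + (-0.3333)·(-0.3333)) / 5 = 21.3333/5 = 4.2667
  Sample standard deviations s_i = √(s[i,i]):
  s(U) = √(9.0667) = 3.0111
  s(V) = √(4.2667) = 2.0656

Step 3 — r_{ij} = s_{ij} / (s_i · s_j):
  r[U,U] = 1 (diagonal).
  r[U,V] = 2.9333 / (3.0111 · 2.0656) = 2.9333 / 6.2197 = 0.4716
  r[V,V] = 1 (diagonal).

R is symmetric with unit diagonal. Assembling:

R = [[1, 0.4716],
 [0.4716, 1]]


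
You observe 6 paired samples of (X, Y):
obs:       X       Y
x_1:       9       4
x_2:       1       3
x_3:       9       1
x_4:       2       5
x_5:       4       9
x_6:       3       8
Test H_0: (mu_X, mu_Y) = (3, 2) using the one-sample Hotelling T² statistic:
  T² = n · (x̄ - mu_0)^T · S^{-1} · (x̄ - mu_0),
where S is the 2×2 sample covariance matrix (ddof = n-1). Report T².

Step 1 — sample mean vector:
  mean(X) = (9 + 1 + 9 + 2 + 4 + 3) / 6 = 28/6 = 4.6667
  mean(Y) = (4 + 3 + 1 + 5 + 9 + 8) / 6 = 30/6 = 5
  x̄ = (4.6667, 5),  deviation x̄ - mu_0 = (4.6667, 5) - (3, 2) = (1.6667, 3).

Step 2 — sample covariance matrix, S[i,j] = (1/(n-1)) · Σ_k (x_{k,i} - mean_i) · (x_{k,j} - mean_j), divisor n-1 = 5:
  S[X,X] = ((4.3333)·(4.3333) + (-3.6667)·(-3.6667) + (4.3333)·(4.3333) + (-2.6667)·(-2.6667) + (-0.6667)·(-0.6667) + (-1.6667)·(-1.6667)) / 5 = 61.3333/5 = 12.2667
  S[X,Y] = ((4.3333)·(-1) + (-3.6667)·(-2) + (4.3333)·(-4) + (-2.6667)·(0) + (-0.6667)·(4) + (-1.6667)·(3)) / 5 = -22/5 = -4.4
  S[Y,Y] = ((-1)·(-1) + (-2)·(-2) + (-4)·(-4) + (0)·(0) + (4)·(4) + (3)·(3)) / 5 = 46/5 = 9.2
  S = [[12.2667, -4.4],
 [-4.4, 9.2]].

Step 3 — invert S. det(S) = 12.2667·9.2 - (-4.4)² = 93.4933.
  S^{-1} = (1/det) · [[d, -b], [-b, a]] = [[0.0984, 0.0471],
 [0.0471, 0.1312]].

Step 4 — quadratic form (x̄ - mu_0)^T · S^{-1} · (x̄ - mu_0):
  S^{-1} · (x̄ - mu_0) = (0.3052, 0.472),
  (x̄ - mu_0)^T · [...] = (1.6667)·(0.3052) + (3)·(0.472) = 1.9248.

Step 5 — scale by n: T² = 6 · 1.9248 = 11.5488.

T² ≈ 11.5488


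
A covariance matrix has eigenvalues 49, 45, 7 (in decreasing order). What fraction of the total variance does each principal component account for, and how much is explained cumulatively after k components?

Step 1 — total variance = trace(Sigma) = Σ λ_i = 49 + 45 + 7 = 101.

Step 2 — fraction explained by component i = λ_i / Σ λ:
  PC1: 49/101 = 0.4851
  PC2: 45/101 = 0.4455
  PC3: 7/101 = 0.0693

Step 3 — cumulative fraction after k components = (λ_1 + ... + λ_k) / Σ λ:
  k = 1: 49/101 = 0.4851
  k = 2: (49 + 45)/101 = 94/101 = 0.9307
  k = 3: (49 + 45 + 7)/101 = 101/101 = 1

Summary (fraction, with percent):

explained: PC1 0.4851 (48.51%), PC2 0.4455 (44.55%), PC3 0.0693 (6.93%);  cumulative: 0.4851, 0.9307, 1


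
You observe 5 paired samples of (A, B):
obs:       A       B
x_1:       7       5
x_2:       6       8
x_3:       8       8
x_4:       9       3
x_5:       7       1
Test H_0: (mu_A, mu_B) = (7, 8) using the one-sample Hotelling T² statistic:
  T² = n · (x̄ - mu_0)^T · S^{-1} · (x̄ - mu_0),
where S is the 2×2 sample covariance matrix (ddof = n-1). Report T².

Step 1 — sample mean vector:
  mean(A) = (7 + 6 + 8 + 9 + 7) / 5 = 37/5 = 7.4
  mean(B) = (5 + 8 + 8 + 3 + 1) / 5 = 25/5 = 5
  x̄ = (7.4, 5),  deviation x̄ - mu_0 = (7.4, 5) - (7, 8) = (0.4, -3).

Step 2 — sample covariance matrix, S[i,j] = (1/(n-1)) · Σ_k (x_{k,i} - mean_i) · (x_{k,j} - mean_j), divisor n-1 = 4:
  S[A,A] = ((-0.4)·(-0.4) + (-1.4)·(-1.4) + (0.6)·(0.6) + (1.6)·(1.6) + (-0.4)·(-0.4)) / 4 = 5.2/4 = 1.3
  S[A,B] = ((-0.4)·(0) + (-1.4)·(3) + (0.6)·(3) + (1.6)·(-2) + (-0.4)·(-4)) / 4 = -4/4 = -1
  S[B,B] = ((0)·(0) + (3)·(3) + (3)·(3) + (-2)·(-2) + (-4)·(-4)) / 4 = 38/4 = 9.5
  S = [[1.3, -1],
 [-1, 9.5]].

Step 3 — invert S. det(S) = 1.3·9.5 - (-1)² = 11.35.
  S^{-1} = (1/det) · [[d, -b], [-b, a]] = [[0.837, 0.0881],
 [0.0881, 0.1145]].

Step 4 — quadratic form (x̄ - mu_0)^T · S^{-1} · (x̄ - mu_0):
  S^{-1} · (x̄ - mu_0) = (0.0705, -0.3084),
  (x̄ - mu_0)^T · [...] = (0.4)·(0.0705) + (-3)·(-0.3084) = 0.9533.

Step 5 — scale by n: T² = 5 · 0.9533 = 4.7665.

T² ≈ 4.7665


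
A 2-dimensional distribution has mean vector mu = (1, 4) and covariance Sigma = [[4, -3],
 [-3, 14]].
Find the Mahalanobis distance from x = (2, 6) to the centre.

Step 1 — centre the observation: (x - mu) = (1, 2).

Step 2 — invert Sigma. det(Sigma) = 4·14 - (-3)² = 47.
  Sigma^{-1} = (1/det) · [[d, -b], [-b, a]] = [[0.2979, 0.0638],
 [0.0638, 0.0851]].

Step 3 — form the quadratic (x - mu)^T · Sigma^{-1} · (x - mu):
  Sigma^{-1} · (x - mu) = (0.4255, 0.234).
  (x - mu)^T · [Sigma^{-1} · (x - mu)] = (1)·(0.4255) + (2)·(0.234) = 0.8936.

Step 4 — take square root: d = √(0.8936) ≈ 0.9453.

d(x, mu) = √(0.8936) ≈ 0.9453


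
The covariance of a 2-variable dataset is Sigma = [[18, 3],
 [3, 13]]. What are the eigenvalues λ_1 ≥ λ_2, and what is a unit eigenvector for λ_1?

Step 1 — characteristic polynomial of 2×2 Sigma:
  det(Sigma - λI) = λ² - trace · λ + det = 0.
  trace = 18 + 13 = 31, det = 18·13 - (3)² = 225.
Step 2 — discriminant:
  Δ = trace² - 4·det = 961 - 900 = 61.
Step 3 — eigenvalues:
  λ = (trace ± √Δ)/2 = (31 ± 7.8102)/2,
  λ_1 = 19.4051,  λ_2 = 11.5949.

Step 4 — unit eigenvector for λ_1: solve (Sigma - λ_1 I)v = 0. First row:
  (18 - 19.4051)·v_x + (3)·v_y = 0, i.e. (-1.4051)·v_x + (3)·v_y = 0,
  so v ∝ (b, λ_1 - a) = (3, 1.4051) = u.
  ||u|| = √((3)² + (1.4051)²) = √(10.9744) ≈ 3.3128,
  v_1 = u/||u|| ≈ (0.9056, 0.4242) (||v_1|| = 1).

λ_1 = 19.4051,  λ_2 = 11.5949;  v_1 ≈ (0.9056, 0.4242)


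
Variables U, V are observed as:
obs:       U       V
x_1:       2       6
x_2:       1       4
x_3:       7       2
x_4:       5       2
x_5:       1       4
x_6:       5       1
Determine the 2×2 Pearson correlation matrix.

Step 1 — column means:
  mean(U) = (2 + 1 + 7 + 5 + 1 + 5) / 6 = 21/6 = 3.5
  mean(V) = (6 + 4 + 2 + 2 + 4 + 1) / 6 = 19/6 = 3.1667

Step 2 — sample variances and covariances s[i,j] = (1/(n-1)) · Σ_k (x_{k,i} - mean_i) · (x_{k,j} - mean_j), with n-1 = 5:
  s[U,U] = ((-1.5)·(-1.5) + (-2.5)·(-2.5) + (3.5)·(3.5) + (1.5)·(1.5) + (-2.5)·(-2.5) + (1.5)·(1.5)) / 5 = 31.5/5 = 6.3
  s[U,V] = ((-1.5)·(2.8333) + (-2.5)·(0.8333) + (3.5)·(-1.1667) + (1.5)·(-1.1667) + (-2.5)·(0.8333) + (1.5)·(-2.1667)) / 5 = -17.5/5 = -3.5
  s[V,V] = ((2.8333)·(2.8333) + (0.8333)·(0.8333) + (-1.1667)·(-1.1667) + (-1.1667)·(-1.1667) + (0.8333)·(0.8333) + (-2.1667)·(-2.1667)) / 5 = 16.8333/5 = 3.3667
  Sample standard deviations s_i = √(s[i,i]):
  s(U) = √(6.3) = 2.51
  s(V) = √(3.3667) = 1.8348

Step 3 — r_{ij} = s_{ij} / (s_i · s_j):
  r[U,U] = 1 (diagonal).
  r[U,V] = -3.5 / (2.51 · 1.8348) = -3.5 / 4.6054 = -0.76
  r[V,V] = 1 (diagonal).

R is symmetric with unit diagonal. Assembling:

R = [[1, -0.76],
 [-0.76, 1]]


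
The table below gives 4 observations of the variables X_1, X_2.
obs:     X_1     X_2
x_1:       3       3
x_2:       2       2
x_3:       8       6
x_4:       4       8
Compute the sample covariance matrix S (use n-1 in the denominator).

Step 1 — column means:
  mean(X_1) = (3 + 2 + 8 + 4) / 4 = 17/4 = 4.25
  mean(X_2) = (3 + 2 + 6 + 8) / 4 = 19/4 = 4.75

Step 2 — sample covariance S[i,j] = (1/(n-1)) · Σ_k (x_{k,i} - mean_i) · (x_{k,j} - mean_j), with n-1 = 3.
  S[X_1,X_1] = ((-1.25)·(-1.25) + (-2.25)·(-2.25) + (3.75)·(3.75) + (-0.25)·(-0.25)) / 3 = 20.75/3 = 6.9167
  S[X_1,X_2] = ((-1.25)·(-1.75) + (-2.25)·(-2.75) + (3.75)·(1.25) + (-0.25)·(3.25)) / 3 = 12.25/3 = 4.0833
  S[X_2,X_2] = ((-1.75)·(-1.75) + (-2.75)·(-2.75) + (1.25)·(1.25) + (3.25)·(3.25)) / 3 = 22.75/3 = 7.5833

S is symmetric (S[j,i] = S[i,j]). Assembling:

S = [[6.9167, 4.0833],
 [4.0833, 7.5833]]


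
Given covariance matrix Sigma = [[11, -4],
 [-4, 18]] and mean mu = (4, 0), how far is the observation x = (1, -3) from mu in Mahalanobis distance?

Step 1 — centre the observation: (x - mu) = (-3, -3).

Step 2 — invert Sigma. det(Sigma) = 11·18 - (-4)² = 182.
  Sigma^{-1} = (1/det) · [[d, -b], [-b, a]] = [[0.0989, 0.022],
 [0.022, 0.0604]].

Step 3 — form the quadratic (x - mu)^T · Sigma^{-1} · (x - mu):
  Sigma^{-1} · (x - mu) = (-0.3626, -0.2473).
  (x - mu)^T · [Sigma^{-1} · (x - mu)] = (-3)·(-0.3626) + (-3)·(-0.2473) = 1.8297.

Step 4 — take square root: d = √(1.8297) ≈ 1.3527.

d(x, mu) = √(1.8297) ≈ 1.3527


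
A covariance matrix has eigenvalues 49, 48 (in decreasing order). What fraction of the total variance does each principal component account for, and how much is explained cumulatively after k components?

Step 1 — total variance = trace(Sigma) = Σ λ_i = 49 + 48 = 97.

Step 2 — fraction explained by component i = λ_i / Σ λ:
  PC1: 49/97 = 0.5052
  PC2: 48/97 = 0.4948

Step 3 — cumulative fraction after k components = (λ_1 + ... + λ_k) / Σ λ:
  k = 1: 49/97 = 0.5052
  k = 2: (49 + 48)/97 = 97/97 = 1

Summary (fraction, with percent):

explained: PC1 0.5052 (50.52%), PC2 0.4948 (49.48%);  cumulative: 0.5052, 1


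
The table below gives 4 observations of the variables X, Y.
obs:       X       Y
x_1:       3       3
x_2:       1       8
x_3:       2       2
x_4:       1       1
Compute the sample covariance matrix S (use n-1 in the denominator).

Step 1 — column means:
  mean(X) = (3 + 1 + 2 + 1) / 4 = 7/4 = 1.75
  mean(Y) = (3 + 8 + 2 + 1) / 4 = 14/4 = 3.5

Step 2 — sample covariance S[i,j] = (1/(n-1)) · Σ_k (x_{k,i} - mean_i) · (x_{k,j} - mean_j), with n-1 = 3.
  S[X,X] = ((1.25)·(1.25) + (-0.75)·(-0.75) + (0.25)·(0.25) + (-0.75)·(-0.75)) / 3 = 2.75/3 = 0.9167
  S[X,Y] = ((1.25)·(-0.5) + (-0.75)·(4.5) + (0.25)·(-1.5) + (-0.75)·(-2.5)) / 3 = -2.5/3 = -0.8333
  S[Y,Y] = ((-0.5)·(-0.5) + (4.5)·(4.5) + (-1.5)·(-1.5) + (-2.5)·(-2.5)) / 3 = 29/3 = 9.6667

S is symmetric (S[j,i] = S[i,j]). Assembling:

S = [[0.9167, -0.8333],
 [-0.8333, 9.6667]]


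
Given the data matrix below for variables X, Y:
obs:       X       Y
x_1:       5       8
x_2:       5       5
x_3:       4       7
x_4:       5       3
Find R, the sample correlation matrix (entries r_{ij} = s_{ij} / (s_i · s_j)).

Step 1 — column means:
  mean(X) = (5 + 5 + 4 + 5) / 4 = 19/4 = 4.75
  mean(Y) = (8 + 5 + 7 + 3) / 4 = 23/4 = 5.75

Step 2 — sample variances and covariances s[i,j] = (1/(n-1)) · Σ_k (x_{k,i} - mean_i) · (x_{k,j} - mean_j), with n-1 = 3:
  s[X,X] = ((0.25)·(0.25) + (0.25)·(0.25) + (-0.75)·(-0.75) + (0.25)·(0.25)) / 3 = 0.75/3 = 0.25
  s[X,Y] = ((0.25)·(2.25) + (0.25)·(-0.75) + (-0.75)·(1.25) + (0.25)·(-2.75)) / 3 = -1.25/3 = -0.4167
  s[Y,Y] = ((2.25)·(2.25) + (-0.75)·(-0.75) + (1.25)·(1.25) + (-2.75)·(-2.75)) / 3 = 14.75/3 = 4.9167
  Sample standard deviations s_i = √(s[i,i]):
  s(X) = √(0.25) = 0.5
  s(Y) = √(4.9167) = 2.2174

Step 3 — r_{ij} = s_{ij} / (s_i · s_j):
  r[X,X] = 1 (diagonal).
  r[X,Y] = -0.4167 / (0.5 · 2.2174) = -0.4167 / 1.1087 = -0.3758
  r[Y,Y] = 1 (diagonal).

R is symmetric with unit diagonal. Assembling:

R = [[1, -0.3758],
 [-0.3758, 1]]


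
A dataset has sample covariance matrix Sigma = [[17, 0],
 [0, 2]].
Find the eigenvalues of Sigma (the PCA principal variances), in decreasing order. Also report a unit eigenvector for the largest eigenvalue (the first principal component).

Step 1 — characteristic polynomial of 2×2 Sigma:
  det(Sigma - λI) = λ² - trace · λ + det = 0.
  trace = 17 + 2 = 19, det = 17·2 - (0)² = 34.
Step 2 — discriminant:
  Δ = trace² - 4·det = 361 - 136 = 225.
Step 3 — eigenvalues:
  λ = (trace ± √Δ)/2 = (19 ± 15)/2,
  λ_1 = 17,  λ_2 = 2.

Step 4 — unit eigenvector for λ_1: Sigma is diagonal, so its eigenvectors are the coordinate axes. λ_1 = 17 is the diagonal entry on the first coordinate axis, hence
  v_1 = (1, 0) (||v_1|| = 1).

λ_1 = 17,  λ_2 = 2;  v_1 ≈ (1, 0)


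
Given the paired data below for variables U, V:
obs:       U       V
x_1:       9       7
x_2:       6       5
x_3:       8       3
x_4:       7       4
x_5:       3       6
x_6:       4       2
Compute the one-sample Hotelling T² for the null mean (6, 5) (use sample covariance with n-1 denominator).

Step 1 — sample mean vector:
  mean(U) = (9 + 6 + 8 + 7 + 3 + 4) / 6 = 37/6 = 6.1667
  mean(V) = (7 + 5 + 3 + 4 + 6 + 2) / 6 = 27/6 = 4.5
  x̄ = (6.1667, 4.5),  deviation x̄ - mu_0 = (6.1667, 4.5) - (6, 5) = (0.1667, -0.5).

Step 2 — sample covariance matrix, S[i,j] = (1/(n-1)) · Σ_k (x_{k,i} - mean_i) · (x_{k,j} - mean_j), divisor n-1 = 5:
  S[U,U] = ((2.8333)·(2.8333) + (-0.1667)·(-0.1667) + (1.8333)·(1.8333) + (0.8333)·(0.8333) + (-3.1667)·(-3.1667) + (-2.1667)·(-2.1667)) / 5 = 26.8333/5 = 5.3667
  S[U,V] = ((2.8333)·(2.5) + (-0.1667)·(0.5) + (1.8333)·(-1.5) + (0.8333)·(-0.5) + (-3.1667)·(1.5) + (-2.1667)·(-2.5)) / 5 = 4.5/5 = 0.9
  S[V,V] = ((2.5)·(2.5) + (0.5)·(0.5) + (-1.5)·(-1.5) + (-0.5)·(-0.5) + (1.5)·(1.5) + (-2.5)·(-2.5)) / 5 = 17.5/5 = 3.5
  S = [[5.3667, 0.9],
 [0.9, 3.5]].

Step 3 — invert S. det(S) = 5.3667·3.5 - (0.9)² = 17.9733.
  S^{-1} = (1/det) · [[d, -b], [-b, a]] = [[0.1947, -0.0501],
 [-0.0501, 0.2986]].

Step 4 — quadratic form (x̄ - mu_0)^T · S^{-1} · (x̄ - mu_0):
  S^{-1} · (x̄ - mu_0) = (0.0575, -0.1576),
  (x̄ - mu_0)^T · [...] = (0.1667)·(0.0575) + (-0.5)·(-0.1576) = 0.0884.

Step 5 — scale by n: T² = 6 · 0.0884 = 0.5304.

T² ≈ 0.5304


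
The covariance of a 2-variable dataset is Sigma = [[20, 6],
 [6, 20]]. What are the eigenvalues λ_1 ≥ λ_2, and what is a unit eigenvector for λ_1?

Step 1 — characteristic polynomial of 2×2 Sigma:
  det(Sigma - λI) = λ² - trace · λ + det = 0.
  trace = 20 + 20 = 40, det = 20·20 - (6)² = 364.
Step 2 — discriminant:
  Δ = trace² - 4·det = 1600 - 1456 = 144.
Step 3 — eigenvalues:
  λ = (trace ± √Δ)/2 = (40 ± 12)/2,
  λ_1 = 26,  λ_2 = 14.

Step 4 — unit eigenvector for λ_1: solve (Sigma - λ_1 I)v = 0. First row:
  (20 - 26)·v_x + (6)·v_y = 0, i.e. (-6)·v_x + (6)·v_y = 0,
  so v ∝ (b, λ_1 - a) = (6, 6) = u.
  ||u|| = √((6)² + (6)²) = √(72) ≈ 8.4853,
  v_1 = u/||u|| ≈ (0.7071, 0.7071) (||v_1|| = 1).

λ_1 = 26,  λ_2 = 14;  v_1 ≈ (0.7071, 0.7071)


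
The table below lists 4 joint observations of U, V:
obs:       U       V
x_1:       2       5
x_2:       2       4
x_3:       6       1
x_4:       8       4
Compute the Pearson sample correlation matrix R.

Step 1 — column means:
  mean(U) = (2 + 2 + 6 + 8) / 4 = 18/4 = 4.5
  mean(V) = (5 + 4 + 1 + 4) / 4 = 14/4 = 3.5

Step 2 — sample variances and covariances s[i,j] = (1/(n-1)) · Σ_k (x_{k,i} - mean_i) · (x_{k,j} - mean_j), with n-1 = 3:
  s[U,U] = ((-2.5)·(-2.5) + (-2.5)·(-2.5) + (1.5)·(1.5) + (3.5)·(3.5)) / 3 = 27/3 = 9
  s[U,V] = ((-2.5)·(1.5) + (-2.5)·(0.5) + (1.5)·(-2.5) + (3.5)·(0.5)) / 3 = -7/3 = -2.3333
  s[V,V] = ((1.5)·(1.5) + (0.5)·(0.5) + (-2.5)·(-2.5) + (0.5)·(0.5)) / 3 = 9/3 = 3
  Sample standard deviations s_i = √(s[i,i]):
  s(U) = √(9) = 3
  s(V) = √(3) = 1.7321

Step 3 — r_{ij} = s_{ij} / (s_i · s_j):
  r[U,U] = 1 (diagonal).
  r[U,V] = -2.3333 / (3 · 1.7321) = -2.3333 / 5.1962 = -0.4491
  r[V,V] = 1 (diagonal).

R is symmetric with unit diagonal. Assembling:

R = [[1, -0.4491],
 [-0.4491, 1]]


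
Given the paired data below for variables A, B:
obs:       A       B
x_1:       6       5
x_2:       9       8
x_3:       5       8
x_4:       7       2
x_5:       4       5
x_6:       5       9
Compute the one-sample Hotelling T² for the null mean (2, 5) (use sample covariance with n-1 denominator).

Step 1 — sample mean vector:
  mean(A) = (6 + 9 + 5 + 7 + 4 + 5) / 6 = 36/6 = 6
  mean(B) = (5 + 8 + 8 + 2 + 5 + 9) / 6 = 37/6 = 6.1667
  x̄ = (6, 6.1667),  deviation x̄ - mu_0 = (6, 6.1667) - (2, 5) = (4, 1.1667).

Step 2 — sample covariance matrix, S[i,j] = (1/(n-1)) · Σ_k (x_{k,i} - mean_i) · (x_{k,j} - mean_j), divisor n-1 = 5:
  S[A,A] = ((0)·(0) + (3)·(3) + (-1)·(-1) + (1)·(1) + (-2)·(-2) + (-1)·(-1)) / 5 = 16/5 = 3.2
  S[A,B] = ((0)·(-1.1667) + (3)·(1.8333) + (-1)·(1.8333) + (1)·(-4.1667) + (-2)·(-1.1667) + (-1)·(2.8333)) / 5 = -1/5 = -0.2
  S[B,B] = ((-1.1667)·(-1.1667) + (1.8333)·(1.8333) + (1.8333)·(1.8333) + (-4.1667)·(-4.1667) + (-1.1667)·(-1.1667) + (2.8333)·(2.8333)) / 5 = 34.8333/5 = 6.9667
  S = [[3.2, -0.2],
 [-0.2, 6.9667]].

Step 3 — invert S. det(S) = 3.2·6.9667 - (-0.2)² = 22.2533.
  S^{-1} = (1/det) · [[d, -b], [-b, a]] = [[0.3131, 0.009],
 [0.009, 0.1438]].

Step 4 — quadratic form (x̄ - mu_0)^T · S^{-1} · (x̄ - mu_0):
  S^{-1} · (x̄ - mu_0) = (1.2627, 0.2037),
  (x̄ - mu_0)^T · [...] = (4)·(1.2627) + (1.1667)·(0.2037) = 5.2886.

Step 5 — scale by n: T² = 6 · 5.2886 = 31.7316.

T² ≈ 31.7316


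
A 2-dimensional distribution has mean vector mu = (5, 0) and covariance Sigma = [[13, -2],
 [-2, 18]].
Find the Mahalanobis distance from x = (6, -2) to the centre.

Step 1 — centre the observation: (x - mu) = (1, -2).

Step 2 — invert Sigma. det(Sigma) = 13·18 - (-2)² = 230.
  Sigma^{-1} = (1/det) · [[d, -b], [-b, a]] = [[0.0783, 0.0087],
 [0.0087, 0.0565]].

Step 3 — form the quadratic (x - mu)^T · Sigma^{-1} · (x - mu):
  Sigma^{-1} · (x - mu) = (0.0609, -0.1043).
  (x - mu)^T · [Sigma^{-1} · (x - mu)] = (1)·(0.0609) + (-2)·(-0.1043) = 0.2696.

Step 4 — take square root: d = √(0.2696) ≈ 0.5192.

d(x, mu) = √(0.2696) ≈ 0.5192


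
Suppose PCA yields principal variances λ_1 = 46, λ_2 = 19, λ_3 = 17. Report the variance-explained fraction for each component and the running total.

Step 1 — total variance = trace(Sigma) = Σ λ_i = 46 + 19 + 17 = 82.

Step 2 — fraction explained by component i = λ_i / Σ λ:
  PC1: 46/82 = 0.561
  PC2: 19/82 = 0.2317
  PC3: 17/82 = 0.2073

Step 3 — cumulative fraction after k components = (λ_1 + ... + λ_k) / Σ λ:
  k = 1: 46/82 = 0.561
  k = 2: (46 + 19)/82 = 65/82 = 0.7927
  k = 3: (46 + 19 + 17)/82 = 82/82 = 1

Summary (fraction, with percent):

explained: PC1 0.561 (56.1%), PC2 0.2317 (23.17%), PC3 0.2073 (20.73%);  cumulative: 0.561, 0.7927, 1


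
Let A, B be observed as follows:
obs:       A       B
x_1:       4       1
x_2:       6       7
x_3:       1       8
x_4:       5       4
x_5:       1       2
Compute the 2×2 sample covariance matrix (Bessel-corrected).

Step 1 — column means:
  mean(A) = (4 + 6 + 1 + 5 + 1) / 5 = 17/5 = 3.4
  mean(B) = (1 + 7 + 8 + 4 + 2) / 5 = 22/5 = 4.4

Step 2 — sample covariance S[i,j] = (1/(n-1)) · Σ_k (x_{k,i} - mean_i) · (x_{k,j} - mean_j), with n-1 = 4.
  S[A,A] = ((0.6)·(0.6) + (2.6)·(2.6) + (-2.4)·(-2.4) + (1.6)·(1.6) + (-2.4)·(-2.4)) / 4 = 21.2/4 = 5.3
  S[A,B] = ((0.6)·(-3.4) + (2.6)·(2.6) + (-2.4)·(3.6) + (1.6)·(-0.4) + (-2.4)·(-2.4)) / 4 = 1.2/4 = 0.3
  S[B,B] = ((-3.4)·(-3.4) + (2.6)·(2.6) + (3.6)·(3.6) + (-0.4)·(-0.4) + (-2.4)·(-2.4)) / 4 = 37.2/4 = 9.3

S is symmetric (S[j,i] = S[i,j]). Assembling:

S = [[5.3, 0.3],
 [0.3, 9.3]]


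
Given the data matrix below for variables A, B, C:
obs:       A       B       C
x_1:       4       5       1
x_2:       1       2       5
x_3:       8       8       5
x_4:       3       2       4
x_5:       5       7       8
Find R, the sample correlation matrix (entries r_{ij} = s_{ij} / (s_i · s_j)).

Step 1 — column means:
  mean(A) = (4 + 1 + 8 + 3 + 5) / 5 = 21/5 = 4.2
  mean(B) = (5 + 2 + 8 + 2 + 7) / 5 = 24/5 = 4.8
  mean(C) = (1 + 5 + 5 + 4 + 8) / 5 = 23/5 = 4.6

Step 2 — sample variances and covariances s[i,j] = (1/(n-1)) · Σ_k (x_{k,i} - mean_i) · (x_{k,j} - mean_j), with n-1 = 4:
  s[A,A] = ((-0.2)·(-0.2) + (-3.2)·(-3.2) + (3.8)·(3.8) + (-1.2)·(-1.2) + (0.8)·(0.8)) / 4 = 26.8/4 = 6.7
  s[A,B] = ((-0.2)·(0.2) + (-3.2)·(-2.8) + (3.8)·(3.2) + (-1.2)·(-2.8) + (0.8)·(2.2)) / 4 = 26.2/4 = 6.55
  s[A,C] = ((-0.2)·(-3.6) + (-3.2)·(0.4) + (3.8)·(0.4) + (-1.2)·(-0.6) + (0.8)·(3.4)) / 4 = 4.4/4 = 1.1
  s[B,B] = ((0.2)·(0.2) + (-2.8)·(-2.8) + (3.2)·(3.2) + (-2.8)·(-2.8) + (2.2)·(2.2)) / 4 = 30.8/4 = 7.7
  s[B,C] = ((0.2)·(-3.6) + (-2.8)·(0.4) + (3.2)·(0.4) + (-2.8)·(-0.6) + (2.2)·(3.4)) / 4 = 8.6/4 = 2.15
  s[C,C] = ((-3.6)·(-3.6) + (0.4)·(0.4) + (0.4)·(0.4) + (-0.6)·(-0.6) + (3.4)·(3.4)) / 4 = 25.2/4 = 6.3
  Sample standard deviations s_i = √(s[i,i]):
  s(A) = √(6.7) = 2.5884
  s(B) = √(7.7) = 2.7749
  s(C) = √(6.3) = 2.51

Step 3 — r_{ij} = s_{ij} / (s_i · s_j):
  r[A,A] = 1 (diagonal).
  r[A,B] = 6.55 / (2.5884 · 2.7749) = 6.55 / 7.1826 = 0.9119
  r[A,C] = 1.1 / (2.5884 · 2.51) = 1.1 / 6.4969 = 0.1693
  r[B,B] = 1 (diagonal).
  r[B,C] = 2.15 / (2.7749 · 2.51) = 2.15 / 6.9649 = 0.3087
  r[C,C] = 1 (diagonal).

R is symmetric with unit diagonal. Assembling:

R = [[1, 0.9119, 0.1693],
 [0.9119, 1, 0.3087],
 [0.1693, 0.3087, 1]]


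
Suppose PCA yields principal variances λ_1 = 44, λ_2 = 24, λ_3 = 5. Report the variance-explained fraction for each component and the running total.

Step 1 — total variance = trace(Sigma) = Σ λ_i = 44 + 24 + 5 = 73.

Step 2 — fraction explained by component i = λ_i / Σ λ:
  PC1: 44/73 = 0.6027
  PC2: 24/73 = 0.3288
  PC3: 5/73 = 0.0685

Step 3 — cumulative fraction after k components = (λ_1 + ... + λ_k) / Σ λ:
  k = 1: 44/73 = 0.6027
  k = 2: (44 + 24)/73 = 68/73 = 0.9315
  k = 3: (44 + 24 + 5)/73 = 73/73 = 1

Summary (fraction, with percent):

explained: PC1 0.6027 (60.27%), PC2 0.3288 (32.88%), PC3 0.0685 (6.85%);  cumulative: 0.6027, 0.9315, 1


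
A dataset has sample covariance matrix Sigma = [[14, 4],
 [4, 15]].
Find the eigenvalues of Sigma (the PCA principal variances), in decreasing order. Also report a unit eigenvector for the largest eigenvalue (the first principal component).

Step 1 — characteristic polynomial of 2×2 Sigma:
  det(Sigma - λI) = λ² - trace · λ + det = 0.
  trace = 14 + 15 = 29, det = 14·15 - (4)² = 194.
Step 2 — discriminant:
  Δ = trace² - 4·det = 841 - 776 = 65.
Step 3 — eigenvalues:
  λ = (trace ± √Δ)/2 = (29 ± 8.0623)/2,
  λ_1 = 18.5311,  λ_2 = 10.4689.

Step 4 — unit eigenvector for λ_1: solve (Sigma - λ_1 I)v = 0. First row:
  (14 - 18.5311)·v_x + (4)·v_y = 0, i.e. (-4.5311)·v_x + (4)·v_y = 0,
  so v ∝ (b, λ_1 - a) = (4, 4.5311) = u.
  ||u|| = √((4)² + (4.5311)²) = √(36.5311) ≈ 6.0441,
  v_1 = u/||u|| ≈ (0.6618, 0.7497) (||v_1|| = 1).

λ_1 = 18.5311,  λ_2 = 10.4689;  v_1 ≈ (0.6618, 0.7497)


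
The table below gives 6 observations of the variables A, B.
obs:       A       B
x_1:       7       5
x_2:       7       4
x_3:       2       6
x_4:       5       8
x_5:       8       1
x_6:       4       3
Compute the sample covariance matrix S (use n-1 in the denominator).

Step 1 — column means:
  mean(A) = (7 + 7 + 2 + 5 + 8 + 4) / 6 = 33/6 = 5.5
  mean(B) = (5 + 4 + 6 + 8 + 1 + 3) / 6 = 27/6 = 4.5

Step 2 — sample covariance S[i,j] = (1/(n-1)) · Σ_k (x_{k,i} - mean_i) · (x_{k,j} - mean_j), with n-1 = 5.
  S[A,A] = ((1.5)·(1.5) + (1.5)·(1.5) + (-3.5)·(-3.5) + (-0.5)·(-0.5) + (2.5)·(2.5) + (-1.5)·(-1.5)) / 5 = 25.5/5 = 5.1
  S[A,B] = ((1.5)·(0.5) + (1.5)·(-0.5) + (-3.5)·(1.5) + (-0.5)·(3.5) + (2.5)·(-3.5) + (-1.5)·(-1.5)) / 5 = -13.5/5 = -2.7
  S[B,B] = ((0.5)·(0.5) + (-0.5)·(-0.5) + (1.5)·(1.5) + (3.5)·(3.5) + (-3.5)·(-3.5) + (-1.5)·(-1.5)) / 5 = 29.5/5 = 5.9

S is symmetric (S[j,i] = S[i,j]). Assembling:

S = [[5.1, -2.7],
 [-2.7, 5.9]]


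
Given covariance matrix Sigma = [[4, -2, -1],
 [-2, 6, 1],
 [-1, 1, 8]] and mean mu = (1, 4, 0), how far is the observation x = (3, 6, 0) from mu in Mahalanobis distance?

Step 1 — centre the observation: (x - mu) = (2, 2, 0).

Step 2 — invert Sigma (cofactor / det for 3×3, or solve directly):
  Sigma^{-1} = [[0.3052, 0.0974, 0.026],
 [0.0974, 0.2013, -0.013],
 [0.026, -0.013, 0.1299]].

Step 3 — form the quadratic (x - mu)^T · Sigma^{-1} · (x - mu):
  Sigma^{-1} · (x - mu) = (0.8052, 0.5974, 0.026).
  (x - mu)^T · [Sigma^{-1} · (x - mu)] = (2)·(0.8052) + (2)·(0.5974) + (0)·(0.026) = 2.8052.

Step 4 — take square root: d = √(2.8052) ≈ 1.6749.

d(x, mu) = √(2.8052) ≈ 1.6749


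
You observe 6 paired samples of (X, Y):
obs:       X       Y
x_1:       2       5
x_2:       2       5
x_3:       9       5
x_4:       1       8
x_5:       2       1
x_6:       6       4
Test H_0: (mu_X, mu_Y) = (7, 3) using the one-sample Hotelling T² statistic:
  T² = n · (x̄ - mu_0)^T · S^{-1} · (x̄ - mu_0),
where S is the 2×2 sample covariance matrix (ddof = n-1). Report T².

Step 1 — sample mean vector:
  mean(X) = (2 + 2 + 9 + 1 + 2 + 6) / 6 = 22/6 = 3.6667
  mean(Y) = (5 + 5 + 5 + 8 + 1 + 4) / 6 = 28/6 = 4.6667
  x̄ = (3.6667, 4.6667),  deviation x̄ - mu_0 = (3.6667, 4.6667) - (7, 3) = (-3.3333, 1.6667).

Step 2 — sample covariance matrix, S[i,j] = (1/(n-1)) · Σ_k (x_{k,i} - mean_i) · (x_{k,j} - mean_j), divisor n-1 = 5:
  S[X,X] = ((-1.6667)·(-1.6667) + (-1.6667)·(-1.6667) + (5.3333)·(5.3333) + (-2.6667)·(-2.6667) + (-1.6667)·(-1.6667) + (2.3333)·(2.3333)) / 5 = 49.3333/5 = 9.8667
  S[X,Y] = ((-1.6667)·(0.3333) + (-1.6667)·(0.3333) + (5.3333)·(0.3333) + (-2.6667)·(3.3333) + (-1.6667)·(-3.6667) + (2.3333)·(-0.6667)) / 5 = -3.6667/5 = -0.7333
  S[Y,Y] = ((0.3333)·(0.3333) + (0.3333)·(0.3333) + (0.3333)·(0.3333) + (3.3333)·(3.3333) + (-3.6667)·(-3.6667) + (-0.6667)·(-0.6667)) / 5 = 25.3333/5 = 5.0667
  S = [[9.8667, -0.7333],
 [-0.7333, 5.0667]].

Step 3 — invert S. det(S) = 9.8667·5.0667 - (-0.7333)² = 49.4533.
  S^{-1} = (1/det) · [[d, -b], [-b, a]] = [[0.1025, 0.0148],
 [0.0148, 0.1995]].

Step 4 — quadratic form (x̄ - mu_0)^T · S^{-1} · (x̄ - mu_0):
  S^{-1} · (x̄ - mu_0) = (-0.3168, 0.2831),
  (x̄ - mu_0)^T · [...] = (-3.3333)·(-0.3168) + (1.6667)·(0.2831) = 1.5278.

Step 5 — scale by n: T² = 6 · 1.5278 = 9.1669.

T² ≈ 9.1669


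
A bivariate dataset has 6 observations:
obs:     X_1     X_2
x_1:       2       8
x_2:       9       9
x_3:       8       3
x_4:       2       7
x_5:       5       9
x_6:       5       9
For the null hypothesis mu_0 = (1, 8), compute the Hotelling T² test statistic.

Step 1 — sample mean vector:
  mean(X_1) = (2 + 9 + 8 + 2 + 5 + 5) / 6 = 31/6 = 5.1667
  mean(X_2) = (8 + 9 + 3 + 7 + 9 + 9) / 6 = 45/6 = 7.5
  x̄ = (5.1667, 7.5),  deviation x̄ - mu_0 = (5.1667, 7.5) - (1, 8) = (4.1667, -0.5).

Step 2 — sample covariance matrix, S[i,j] = (1/(n-1)) · Σ_k (x_{k,i} - mean_i) · (x_{k,j} - mean_j), divisor n-1 = 5:
  S[X_1,X_1] = ((-3.1667)·(-3.1667) + (3.8333)·(3.8333) + (2.8333)·(2.8333) + (-3.1667)·(-3.1667) + (-0.1667)·(-0.1667) + (-0.1667)·(-0.1667)) / 5 = 42.8333/5 = 8.5667
  S[X_1,X_2] = ((-3.1667)·(0.5) + (3.8333)·(1.5) + (2.8333)·(-4.5) + (-3.1667)·(-0.5) + (-0.1667)·(1.5) + (-0.1667)·(1.5)) / 5 = -7.5/5 = -1.5
  S[X_2,X_2] = ((0.5)·(0.5) + (1.5)·(1.5) + (-4.5)·(-4.5) + (-0.5)·(-0.5) + (1.5)·(1.5) + (1.5)·(1.5)) / 5 = 27.5/5 = 5.5
  S = [[8.5667, -1.5],
 [-1.5, 5.5]].

Step 3 — invert S. det(S) = 8.5667·5.5 - (-1.5)² = 44.8667.
  S^{-1} = (1/det) · [[d, -b], [-b, a]] = [[0.1226, 0.0334],
 [0.0334, 0.1909]].

Step 4 — quadratic form (x̄ - mu_0)^T · S^{-1} · (x̄ - mu_0):
  S^{-1} · (x̄ - mu_0) = (0.4941, 0.0438),
  (x̄ - mu_0)^T · [...] = (4.1667)·(0.4941) + (-0.5)·(0.0438) = 2.0367.

Step 5 — scale by n: T² = 6 · 2.0367 = 12.2199.

T² ≈ 12.2199


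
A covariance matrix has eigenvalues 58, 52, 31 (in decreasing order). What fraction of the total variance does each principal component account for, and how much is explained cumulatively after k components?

Step 1 — total variance = trace(Sigma) = Σ λ_i = 58 + 52 + 31 = 141.

Step 2 — fraction explained by component i = λ_i / Σ λ:
  PC1: 58/141 = 0.4113
  PC2: 52/141 = 0.3688
  PC3: 31/141 = 0.2199

Step 3 — cumulative fraction after k components = (λ_1 + ... + λ_k) / Σ λ:
  k = 1: 58/141 = 0.4113
  k = 2: (58 + 52)/141 = 110/141 = 0.7801
  k = 3: (58 + 52 + 31)/141 = 141/141 = 1

Summary (fraction, with percent):

explained: PC1 0.4113 (41.13%), PC2 0.3688 (36.88%), PC3 0.2199 (21.99%);  cumulative: 0.4113, 0.7801, 1


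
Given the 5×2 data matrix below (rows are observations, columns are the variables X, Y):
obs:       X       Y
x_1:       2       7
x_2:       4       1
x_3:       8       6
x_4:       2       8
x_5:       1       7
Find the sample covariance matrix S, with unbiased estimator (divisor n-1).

Step 1 — column means:
  mean(X) = (2 + 4 + 8 + 2 + 1) / 5 = 17/5 = 3.4
  mean(Y) = (7 + 1 + 6 + 8 + 7) / 5 = 29/5 = 5.8

Step 2 — sample covariance S[i,j] = (1/(n-1)) · Σ_k (x_{k,i} - mean_i) · (x_{k,j} - mean_j), with n-1 = 4.
  S[X,X] = ((-1.4)·(-1.4) + (0.6)·(0.6) + (4.6)·(4.6) + (-1.4)·(-1.4) + (-2.4)·(-2.4)) / 4 = 31.2/4 = 7.8
  S[X,Y] = ((-1.4)·(1.2) + (0.6)·(-4.8) + (4.6)·(0.2) + (-1.4)·(2.2) + (-2.4)·(1.2)) / 4 = -9.6/4 = -2.4
  S[Y,Y] = ((1.2)·(1.2) + (-4.8)·(-4.8) + (0.2)·(0.2) + (2.2)·(2.2) + (1.2)·(1.2)) / 4 = 30.8/4 = 7.7

S is symmetric (S[j,i] = S[i,j]). Assembling:

S = [[7.8, -2.4],
 [-2.4, 7.7]]


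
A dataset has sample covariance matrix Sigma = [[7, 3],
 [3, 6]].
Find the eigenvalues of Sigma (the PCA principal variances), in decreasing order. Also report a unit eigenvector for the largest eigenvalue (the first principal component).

Step 1 — characteristic polynomial of 2×2 Sigma:
  det(Sigma - λI) = λ² - trace · λ + det = 0.
  trace = 7 + 6 = 13, det = 7·6 - (3)² = 33.
Step 2 — discriminant:
  Δ = trace² - 4·det = 169 - 132 = 37.
Step 3 — eigenvalues:
  λ = (trace ± √Δ)/2 = (13 ± 6.0828)/2,
  λ_1 = 9.5414,  λ_2 = 3.4586.

Step 4 — unit eigenvector for λ_1: solve (Sigma - λ_1 I)v = 0. First row:
  (7 - 9.5414)·v_x + (3)·v_y = 0, i.e. (-2.5414)·v_x + (3)·v_y = 0,
  so v ∝ (b, λ_1 - a) = (3, 2.5414) = u.
  ||u|| = √((3)² + (2.5414)²) = √(15.4586) ≈ 3.9317,
  v_1 = u/||u|| ≈ (0.763, 0.6464) (||v_1|| = 1).

λ_1 = 9.5414,  λ_2 = 3.4586;  v_1 ≈ (0.763, 0.6464)


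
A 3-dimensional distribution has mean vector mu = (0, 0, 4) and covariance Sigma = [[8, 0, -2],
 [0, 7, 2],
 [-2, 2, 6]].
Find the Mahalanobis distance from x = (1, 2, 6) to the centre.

Step 1 — centre the observation: (x - mu) = (1, 2, 2).

Step 2 — invert Sigma (cofactor / det for 3×3, or solve directly):
  Sigma^{-1} = [[0.1377, -0.0145, 0.0507],
 [-0.0145, 0.1594, -0.058],
 [0.0507, -0.058, 0.2029]].

Step 3 — form the quadratic (x - mu)^T · Sigma^{-1} · (x - mu):
  Sigma^{-1} · (x - mu) = (0.2101, 0.1884, 0.3406).
  (x - mu)^T · [Sigma^{-1} · (x - mu)] = (1)·(0.2101) + (2)·(0.1884) + (2)·(0.3406) = 1.2681.

Step 4 — take square root: d = √(1.2681) ≈ 1.1261.

d(x, mu) = √(1.2681) ≈ 1.1261


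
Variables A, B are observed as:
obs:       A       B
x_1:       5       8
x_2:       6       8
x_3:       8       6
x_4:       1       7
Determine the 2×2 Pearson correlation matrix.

Step 1 — column means:
  mean(A) = (5 + 6 + 8 + 1) / 4 = 20/4 = 5
  mean(B) = (8 + 8 + 6 + 7) / 4 = 29/4 = 7.25

Step 2 — sample variances and covariances s[i,j] = (1/(n-1)) · Σ_k (x_{k,i} - mean_i) · (x_{k,j} - mean_j), with n-1 = 3:
  s[A,A] = ((0)·(0) + (1)·(1) + (3)·(3) + (-4)·(-4)) / 3 = 26/3 = 8.6667
  s[A,B] = ((0)·(0.75) + (1)·(0.75) + (3)·(-1.25) + (-4)·(-0.25)) / 3 = -2/3 = -0.6667
  s[B,B] = ((0.75)·(0.75) + (0.75)·(0.75) + (-1.25)·(-1.25) + (-0.25)·(-0.25)) / 3 = 2.75/3 = 0.9167
  Sample standard deviations s_i = √(s[i,i]):
  s(A) = √(8.6667) = 2.9439
  s(B) = √(0.9167) = 0.9574

Step 3 — r_{ij} = s_{ij} / (s_i · s_j):
  r[A,A] = 1 (diagonal).
  r[A,B] = -0.6667 / (2.9439 · 0.9574) = -0.6667 / 2.8186 = -0.2365
  r[B,B] = 1 (diagonal).

R is symmetric with unit diagonal. Assembling:

R = [[1, -0.2365],
 [-0.2365, 1]]


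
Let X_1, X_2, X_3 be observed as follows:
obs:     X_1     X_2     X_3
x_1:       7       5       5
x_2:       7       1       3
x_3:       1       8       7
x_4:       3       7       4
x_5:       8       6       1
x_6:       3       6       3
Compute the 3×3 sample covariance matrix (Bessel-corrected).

Step 1 — column means:
  mean(X_1) = (7 + 7 + 1 + 3 + 8 + 3) / 6 = 29/6 = 4.8333
  mean(X_2) = (5 + 1 + 8 + 7 + 6 + 6) / 6 = 33/6 = 5.5
  mean(X_3) = (5 + 3 + 7 + 4 + 1 + 3) / 6 = 23/6 = 3.8333

Step 2 — sample covariance S[i,j] = (1/(n-1)) · Σ_k (x_{k,i} - mean_i) · (x_{k,j} - mean_j), with n-1 = 5.
  S[X_1,X_1] = ((2.1667)·(2.1667) + (2.1667)·(2.1667) + (-3.8333)·(-3.8333) + (-1.8333)·(-1.8333) + (3.1667)·(3.1667) + (-1.8333)·(-1.8333)) / 5 = 40.8333/5 = 8.1667
  S[X_1,X_2] = ((2.1667)·(-0.5) + (2.1667)·(-4.5) + (-3.8333)·(2.5) + (-1.8333)·(1.5) + (3.1667)·(0.5) + (-1.8333)·(0.5)) / 5 = -22.5/5 = -4.5
  S[X_1,X_3] = ((2.1667)·(1.1667) + (2.1667)·(-0.8333) + (-3.8333)·(3.1667) + (-1.8333)·(0.1667) + (3.1667)·(-2.8333) + (-1.8333)·(-0.8333)) / 5 = -19.1667/5 = -3.8333
  S[X_2,X_2] = ((-0.5)·(-0.5) + (-4.5)·(-4.5) + (2.5)·(2.5) + (1.5)·(1.5) + (0.5)·(0.5) + (0.5)·(0.5)) / 5 = 29.5/5 = 5.9
  S[X_2,X_3] = ((-0.5)·(1.1667) + (-4.5)·(-0.8333) + (2.5)·(3.1667) + (1.5)·(0.1667) + (0.5)·(-2.8333) + (0.5)·(-0.8333)) / 5 = 9.5/5 = 1.9
  S[X_3,X_3] = ((1.1667)·(1.1667) + (-0.8333)·(-0.8333) + (3.1667)·(3.1667) + (0.1667)·(0.1667) + (-2.8333)·(-2.8333) + (-0.8333)·(-0.8333)) / 5 = 20.8333/5 = 4.1667

S is symmetric (S[j,i] = S[i,j]). Assembling:

S = [[8.1667, -4.5, -3.8333],
 [-4.5, 5.9, 1.9],
 [-3.8333, 1.9, 4.1667]]


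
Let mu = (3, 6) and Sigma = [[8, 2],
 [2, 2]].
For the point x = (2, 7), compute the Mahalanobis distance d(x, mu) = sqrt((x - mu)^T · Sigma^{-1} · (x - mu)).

Step 1 — centre the observation: (x - mu) = (-1, 1).

Step 2 — invert Sigma. det(Sigma) = 8·2 - (2)² = 12.
  Sigma^{-1} = (1/det) · [[d, -b], [-b, a]] = [[0.1667, -0.1667],
 [-0.1667, 0.6667]].

Step 3 — form the quadratic (x - mu)^T · Sigma^{-1} · (x - mu):
  Sigma^{-1} · (x - mu) = (-0.3333, 0.8333).
  (x - mu)^T · [Sigma^{-1} · (x - mu)] = (-1)·(-0.3333) + (1)·(0.8333) = 1.1667.

Step 4 — take square root: d = √(1.1667) ≈ 1.0801.

d(x, mu) = √(1.1667) ≈ 1.0801


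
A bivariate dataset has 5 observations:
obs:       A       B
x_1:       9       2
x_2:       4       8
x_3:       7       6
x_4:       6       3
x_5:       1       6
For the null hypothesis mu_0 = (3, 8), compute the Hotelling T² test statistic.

Step 1 — sample mean vector:
  mean(A) = (9 + 4 + 7 + 6 + 1) / 5 = 27/5 = 5.4
  mean(B) = (2 + 8 + 6 + 3 + 6) / 5 = 25/5 = 5
  x̄ = (5.4, 5),  deviation x̄ - mu_0 = (5.4, 5) - (3, 8) = (2.4, -3).

Step 2 — sample covariance matrix, S[i,j] = (1/(n-1)) · Σ_k (x_{k,i} - mean_i) · (x_{k,j} - mean_j), divisor n-1 = 4:
  S[A,A] = ((3.6)·(3.6) + (-1.4)·(-1.4) + (1.6)·(1.6) + (0.6)·(0.6) + (-4.4)·(-4.4)) / 4 = 37.2/4 = 9.3
  S[A,B] = ((3.6)·(-3) + (-1.4)·(3) + (1.6)·(1) + (0.6)·(-2) + (-4.4)·(1)) / 4 = -19/4 = -4.75
  S[B,B] = ((-3)·(-3) + (3)·(3) + (1)·(1) + (-2)·(-2) + (1)·(1)) / 4 = 24/4 = 6
  S = [[9.3, -4.75],
 [-4.75, 6]].

Step 3 — invert S. det(S) = 9.3·6 - (-4.75)² = 33.2375.
  S^{-1} = (1/det) · [[d, -b], [-b, a]] = [[0.1805, 0.1429],
 [0.1429, 0.2798]].

Step 4 — quadratic form (x̄ - mu_0)^T · S^{-1} · (x̄ - mu_0):
  S^{-1} · (x̄ - mu_0) = (0.0045, -0.4964),
  (x̄ - mu_0)^T · [...] = (2.4)·(0.0045) + (-3)·(-0.4964) = 1.5001.

Step 5 — scale by n: T² = 5 · 1.5001 = 7.5006.

T² ≈ 7.5006
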